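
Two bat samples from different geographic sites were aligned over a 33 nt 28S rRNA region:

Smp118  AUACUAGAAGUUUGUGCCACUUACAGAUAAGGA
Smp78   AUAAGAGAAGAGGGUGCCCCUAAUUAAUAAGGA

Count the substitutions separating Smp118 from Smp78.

The sequences differ at positions 4 (C/A), 5 (U/G), 11 (U/A), 12 (U/G), 13 (U/G), 19 (A/C), 22 (U/A), 24 (C/U), 25 (A/U), 26 (G/A).
That gives 10 mismatches out of 33 aligned sites, so the Hamming distance is 10.

10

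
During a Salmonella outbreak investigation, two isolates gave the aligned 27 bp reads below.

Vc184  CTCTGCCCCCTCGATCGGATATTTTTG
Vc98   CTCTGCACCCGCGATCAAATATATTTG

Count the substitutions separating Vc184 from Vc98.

Mismatches occur at site 7 (C↔A), site 11 (T↔G), site 17 (G↔A), site 18 (G↔A), site 23 (T↔A).
That gives 5 mismatches out of 27 aligned sites, so the Hamming distance is 5.

5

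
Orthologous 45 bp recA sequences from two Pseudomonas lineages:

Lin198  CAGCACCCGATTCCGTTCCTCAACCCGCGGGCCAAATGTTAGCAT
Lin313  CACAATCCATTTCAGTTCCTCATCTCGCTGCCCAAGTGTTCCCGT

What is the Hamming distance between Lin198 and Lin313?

14

The sequences differ at positions 3 (G/C), 4 (C/A), 6 (C/T), 9 (G/A), 10 (A/T), 14 (C/A), 23 (A/T), 25 (C/T), 29 (G/T), 31 (G/C), 36 (A/G), 41 (A/C), 42 (G/C), 44 (A/G).
That gives 14 mismatches out of 45 aligned sites, so the Hamming distance is 14.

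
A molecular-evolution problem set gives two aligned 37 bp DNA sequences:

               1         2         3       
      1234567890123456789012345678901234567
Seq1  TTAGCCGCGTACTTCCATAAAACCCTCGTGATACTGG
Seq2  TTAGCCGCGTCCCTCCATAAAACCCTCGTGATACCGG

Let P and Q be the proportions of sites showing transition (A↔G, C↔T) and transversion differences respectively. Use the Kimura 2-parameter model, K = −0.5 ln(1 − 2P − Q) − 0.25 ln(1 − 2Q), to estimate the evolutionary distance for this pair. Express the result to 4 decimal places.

Mismatches occur at site 11 (A↔C, transversion), site 13 (T↔C, transition), site 35 (T↔C, transition).
Of the 3 differences, 2 transitions and 1 transversion over 37 sites: P = 2/37 = 0.054054, Q = 1/37 = 0.027027.
d = −0.5·ln(0.864865) − 0.25·ln(0.945946) = −0.5·(-0.145182) − 0.25·(-0.055570) = 0.0865.

0.0865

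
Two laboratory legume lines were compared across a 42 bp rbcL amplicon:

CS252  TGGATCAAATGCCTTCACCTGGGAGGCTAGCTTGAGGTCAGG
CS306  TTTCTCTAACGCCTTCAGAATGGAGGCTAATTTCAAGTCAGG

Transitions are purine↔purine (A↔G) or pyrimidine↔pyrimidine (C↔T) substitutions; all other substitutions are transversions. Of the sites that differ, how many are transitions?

4

The sequences differ at positions 2 (G/T, transversion), 3 (G/T, transversion), 4 (A/C, transversion), 7 (A/T, transversion), 10 (T/C, transition), 18 (C/G, transversion), 19 (C/A, transversion), 20 (T/A, transversion), 21 (G/T, transversion), 30 (G/A, transition), 31 (C/T, transition), 34 (G/C, transversion), 36 (G/A, transition).
Of the 13 differences, 4 transitions and 9 transversions, so the answer is 4.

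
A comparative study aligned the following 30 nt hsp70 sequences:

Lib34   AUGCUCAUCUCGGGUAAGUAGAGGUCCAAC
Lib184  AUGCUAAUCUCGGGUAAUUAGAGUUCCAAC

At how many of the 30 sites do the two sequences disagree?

Mismatches occur at site 6 (C→A), site 18 (G→U), site 24 (G→U).
That gives 3 mismatches out of 30 aligned sites, so the Hamming distance is 3.

3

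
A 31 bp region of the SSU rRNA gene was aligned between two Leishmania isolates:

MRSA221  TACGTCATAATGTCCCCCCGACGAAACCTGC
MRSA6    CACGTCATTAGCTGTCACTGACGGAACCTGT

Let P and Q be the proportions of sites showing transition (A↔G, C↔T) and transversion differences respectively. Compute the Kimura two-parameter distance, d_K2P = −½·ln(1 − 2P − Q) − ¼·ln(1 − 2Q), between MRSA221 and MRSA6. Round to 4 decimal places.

0.4281

Differing sites — 1:T/C (Ti); 9:A/T (Tv); 11:T/G (Tv); 12:G/C (Tv); 14:C/G (Tv); 15:C/T (Ti); 17:C/A (Tv); 19:C/T (Ti); 24:A/G (Ti); 31:C/T (Ti).
Of the 10 differences, 5 transitions and 5 transversions over 31 sites: P = 5/31 = 0.161290, Q = 5/31 = 0.161290.
d = −0.5·ln(0.516130) − 0.25·ln(0.677420) = −0.5·(-0.661397) − 0.25·(-0.389464) = 0.4281.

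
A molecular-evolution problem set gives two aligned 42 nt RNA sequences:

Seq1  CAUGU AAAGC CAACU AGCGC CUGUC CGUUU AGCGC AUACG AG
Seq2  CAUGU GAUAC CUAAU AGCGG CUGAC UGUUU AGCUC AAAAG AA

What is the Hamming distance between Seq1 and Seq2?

12

Differing sites — 6:A/G; 8:A/U; 9:G/A; 12:A/U; 14:C/A; 20:C/G; 24:U/A; 26:C/U; 34:G/U; 37:U/A; 39:C/A; 42:G/A.
That gives 12 mismatches out of 42 aligned sites, so the Hamming distance is 12.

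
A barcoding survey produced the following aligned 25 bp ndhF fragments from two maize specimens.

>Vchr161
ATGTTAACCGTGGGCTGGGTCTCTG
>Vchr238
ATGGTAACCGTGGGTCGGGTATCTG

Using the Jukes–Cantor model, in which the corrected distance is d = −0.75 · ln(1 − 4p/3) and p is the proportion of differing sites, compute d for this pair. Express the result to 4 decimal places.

0.1800

The sequences differ at positions 4 (T/G), 15 (C/T), 16 (T/C), 21 (C/A).
p = 4/25 = 0.160000.
d = −0.75 · ln(1 − (4/3)·0.160000) = −0.75 · ln(0.786667) = −0.75 · (-0.239950) = 0.1800.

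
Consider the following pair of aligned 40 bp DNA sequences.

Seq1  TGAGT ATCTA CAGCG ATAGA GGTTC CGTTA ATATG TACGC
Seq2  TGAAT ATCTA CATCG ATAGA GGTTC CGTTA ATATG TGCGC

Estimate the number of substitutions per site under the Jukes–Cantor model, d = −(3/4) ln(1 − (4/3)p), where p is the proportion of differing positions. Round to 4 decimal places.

The sequences differ at positions 4 (G/A), 13 (G/T), 37 (A/G).
p = 3/40 = 0.075000.
d = −0.75 · ln(1 − (4/3)·0.075000) = −0.75 · ln(0.900000) = −0.75 · (-0.105361) = 0.0790.

0.0790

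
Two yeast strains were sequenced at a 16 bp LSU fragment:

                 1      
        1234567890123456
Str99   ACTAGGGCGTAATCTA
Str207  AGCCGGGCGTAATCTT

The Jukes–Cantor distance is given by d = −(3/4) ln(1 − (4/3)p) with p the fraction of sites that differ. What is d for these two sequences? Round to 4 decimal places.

0.3041

The sequences differ at positions 2 (C/G), 3 (T/C), 4 (A/C), 16 (A/T).
p = 4/16 = 0.250000.
d = −0.75 · ln(1 − (4/3)·0.250000) = −0.75 · ln(0.666667) = −0.75 · (-0.405465) = 0.3041.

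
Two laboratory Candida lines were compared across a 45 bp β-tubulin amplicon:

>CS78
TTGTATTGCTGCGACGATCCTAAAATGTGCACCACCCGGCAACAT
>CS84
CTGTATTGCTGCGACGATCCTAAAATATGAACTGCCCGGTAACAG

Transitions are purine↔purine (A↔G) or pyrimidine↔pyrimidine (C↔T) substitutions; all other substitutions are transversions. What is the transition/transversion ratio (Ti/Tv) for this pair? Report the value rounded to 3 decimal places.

Mismatches occur at site 1 (T→C, transition), site 27 (G→A, transition), site 30 (C→A, transversion), site 33 (C→T, transition), site 34 (A→G, transition), site 40 (C→T, transition), site 45 (T→G, transversion).
Of the 7 differences, 5 transitions and 2 transversions, so Ti/Tv = 5/2 = 2.500.

2.500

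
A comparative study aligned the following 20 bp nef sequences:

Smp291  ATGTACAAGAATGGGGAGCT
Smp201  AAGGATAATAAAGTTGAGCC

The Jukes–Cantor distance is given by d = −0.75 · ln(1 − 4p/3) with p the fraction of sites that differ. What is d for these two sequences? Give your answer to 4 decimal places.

0.5716

Mismatches occur at site 2 (T/A), site 4 (T/G), site 6 (C/T), site 9 (G/T), site 12 (T/A), site 14 (G/T), site 15 (G/T), site 20 (T/C).
p = 8/20 = 0.400000.
d = −0.75 · ln(1 − (4/3)·0.400000) = −0.75 · ln(0.466667) = −0.75 · (-0.762139) = 0.5716.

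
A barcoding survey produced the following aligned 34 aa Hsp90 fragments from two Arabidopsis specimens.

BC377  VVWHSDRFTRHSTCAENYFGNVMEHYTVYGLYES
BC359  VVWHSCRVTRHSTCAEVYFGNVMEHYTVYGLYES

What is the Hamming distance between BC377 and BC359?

Differing sites — 6:D/C; 8:F/V; 17:N/V.
That gives 3 mismatches out of 34 aligned sites, so the Hamming distance is 3.

3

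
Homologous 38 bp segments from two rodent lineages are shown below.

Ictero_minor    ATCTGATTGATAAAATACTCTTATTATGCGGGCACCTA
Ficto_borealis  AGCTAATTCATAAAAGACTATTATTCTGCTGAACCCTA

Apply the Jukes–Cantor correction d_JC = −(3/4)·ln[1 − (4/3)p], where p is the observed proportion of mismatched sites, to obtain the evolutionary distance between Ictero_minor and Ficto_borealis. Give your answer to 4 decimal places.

The sequences differ at positions 2 (T/G), 5 (G/A), 9 (G/C), 16 (T/G), 20 (C/A), 26 (A/C), 30 (G/T), 32 (G/A), 33 (C/A), 34 (A/C).
p = 10/38 = 0.263158.
d = −0.75 · ln(1 − (4/3)·0.263158) = −0.75 · ln(0.649123) = −0.75 · (-0.432133) = 0.3241.

0.3241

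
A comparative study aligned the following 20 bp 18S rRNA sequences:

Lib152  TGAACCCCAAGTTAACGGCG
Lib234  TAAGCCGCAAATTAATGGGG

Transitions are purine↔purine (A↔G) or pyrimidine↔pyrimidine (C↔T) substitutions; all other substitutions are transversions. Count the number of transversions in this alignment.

Differing sites — 2:G/A (Ti); 4:A/G (Ti); 7:C/G (Tv); 11:G/A (Ti); 16:C/T (Ti); 19:C/G (Tv).
Of the 6 differences, 4 transitions and 2 transversions, so the answer is 2.

2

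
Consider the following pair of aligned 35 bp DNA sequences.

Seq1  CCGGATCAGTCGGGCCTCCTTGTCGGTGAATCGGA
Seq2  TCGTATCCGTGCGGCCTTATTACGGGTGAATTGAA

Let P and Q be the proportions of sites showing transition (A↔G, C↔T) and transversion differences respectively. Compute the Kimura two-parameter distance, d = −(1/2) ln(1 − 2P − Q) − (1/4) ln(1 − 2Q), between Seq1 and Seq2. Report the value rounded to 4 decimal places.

0.4660

Differing sites — 1:C/T (Ti); 4:G/T (Tv); 8:A/C (Tv); 11:C/G (Tv); 12:G/C (Tv); 18:C/T (Ti); 19:C/A (Tv); 22:G/A (Ti); 23:T/C (Ti); 24:C/G (Tv); 32:C/T (Ti); 34:G/A (Ti).
Of the 12 differences, 6 transitions and 6 transversions over 35 sites: P = 6/35 = 0.171429, Q = 6/35 = 0.171429.
d = −0.5·ln(0.485713) − 0.25·ln(0.657142) = −0.5·(-0.722137) − 0.25·(-0.419855) = 0.4660.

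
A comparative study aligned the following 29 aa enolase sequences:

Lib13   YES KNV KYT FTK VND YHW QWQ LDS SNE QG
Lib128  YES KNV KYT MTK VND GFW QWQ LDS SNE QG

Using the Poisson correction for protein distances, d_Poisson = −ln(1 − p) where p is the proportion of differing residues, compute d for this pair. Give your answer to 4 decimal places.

The sequences differ at positions 10 (F/M), 16 (Y/G), 17 (H/F).
p = 3/29 = 0.103448.
d = −ln(1 − 0.103448) = −ln(0.896552) = 0.1092.

0.1092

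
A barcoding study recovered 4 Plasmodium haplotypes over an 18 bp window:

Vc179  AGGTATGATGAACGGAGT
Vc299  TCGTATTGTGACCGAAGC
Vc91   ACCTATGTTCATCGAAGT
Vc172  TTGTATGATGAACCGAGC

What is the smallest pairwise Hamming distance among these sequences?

4

Pairwise Hamming distances:
  Vc179 vs Vc299: 7
  Vc179 vs Vc91: 6
  Vc179 vs Vc172: 4
  Vc299 vs Vc91: 7
  Vc299 vs Vc172: 6
  Vc91 vs Vc172: 9
The smallest is 4, between Vc179 and Vc172.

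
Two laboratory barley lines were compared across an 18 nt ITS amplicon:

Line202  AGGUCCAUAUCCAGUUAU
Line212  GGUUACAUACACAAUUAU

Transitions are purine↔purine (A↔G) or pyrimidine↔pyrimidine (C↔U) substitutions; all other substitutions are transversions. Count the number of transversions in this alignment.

3

The sequences differ at positions 1 (A/G, transition), 3 (G/U, transversion), 5 (C/A, transversion), 10 (U/C, transition), 11 (C/A, transversion), 14 (G/A, transition).
Of the 6 differences, 3 transitions and 3 transversions, so the answer is 3.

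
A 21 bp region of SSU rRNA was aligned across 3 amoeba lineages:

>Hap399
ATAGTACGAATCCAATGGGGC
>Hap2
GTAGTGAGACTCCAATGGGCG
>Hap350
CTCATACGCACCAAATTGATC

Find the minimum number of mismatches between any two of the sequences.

Pairwise Hamming distances:
  Hap399 vs Hap2: 6
  Hap399 vs Hap350: 9
  Hap2 vs Hap350: 13
The smallest is 6, between Hap399 and Hap2.

6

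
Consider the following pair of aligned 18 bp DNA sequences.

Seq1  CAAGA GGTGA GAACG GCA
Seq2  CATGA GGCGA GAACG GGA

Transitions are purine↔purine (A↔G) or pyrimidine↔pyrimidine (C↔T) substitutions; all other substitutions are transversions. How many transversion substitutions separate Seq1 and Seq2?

Differing sites — 3:A/T (Tv); 8:T/C (Ti); 17:C/G (Tv).
Of the 3 differences, 1 transition and 2 transversions, so the answer is 2.

2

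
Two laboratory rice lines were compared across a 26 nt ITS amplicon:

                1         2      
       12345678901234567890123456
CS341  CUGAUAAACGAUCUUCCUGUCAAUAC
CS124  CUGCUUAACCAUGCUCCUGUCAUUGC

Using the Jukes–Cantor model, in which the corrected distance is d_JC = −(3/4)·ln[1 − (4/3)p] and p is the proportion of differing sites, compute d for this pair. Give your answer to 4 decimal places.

0.3335

Mismatches occur at site 4 (A↔C), site 6 (A↔U), site 10 (G↔C), site 13 (C↔G), site 14 (U↔C), site 23 (A↔U), site 25 (A↔G).
p = 7/26 = 0.269231.
d = −0.75 · ln(1 − (4/3)·0.269231) = −0.75 · ln(0.641025) = −0.75 · (-0.444687) = 0.3335.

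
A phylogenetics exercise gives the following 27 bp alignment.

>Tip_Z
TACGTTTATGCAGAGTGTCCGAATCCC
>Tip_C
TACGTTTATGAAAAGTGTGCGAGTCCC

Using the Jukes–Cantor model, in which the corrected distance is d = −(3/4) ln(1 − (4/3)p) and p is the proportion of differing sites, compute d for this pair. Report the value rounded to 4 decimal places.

Mismatches occur at site 11 (C↔A), site 13 (G↔A), site 19 (C↔G), site 23 (A↔G).
p = 4/27 = 0.148148.
d = −0.75 · ln(1 − (4/3)·0.148148) = −0.75 · ln(0.802469) = −0.75 · (-0.220062) = 0.1650.

0.1650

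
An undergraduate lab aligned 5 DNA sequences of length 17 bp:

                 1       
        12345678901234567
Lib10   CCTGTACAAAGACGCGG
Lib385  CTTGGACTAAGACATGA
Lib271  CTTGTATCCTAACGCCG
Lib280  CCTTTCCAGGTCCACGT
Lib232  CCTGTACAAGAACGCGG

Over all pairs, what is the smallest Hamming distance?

2

Pairwise Hamming distances:
  Lib10 vs Lib385: 6
  Lib10 vs Lib271: 7
  Lib10 vs Lib280: 8
  Lib10 vs Lib232: 2
  Lib385 vs Lib271: 10
  Lib385 vs Lib280: 11
  Lib385 vs Lib232: 8
  Lib271 vs Lib280: 12
  Lib271 vs Lib232: 6
  Lib280 vs Lib232: 7
The smallest is 2, between Lib10 and Lib232.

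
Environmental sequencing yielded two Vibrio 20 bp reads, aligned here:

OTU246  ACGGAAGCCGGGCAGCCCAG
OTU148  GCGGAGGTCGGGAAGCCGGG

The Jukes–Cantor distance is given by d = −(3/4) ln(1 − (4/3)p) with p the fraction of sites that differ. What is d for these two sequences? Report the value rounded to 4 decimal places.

0.3831

The sequences differ at positions 1 (A/G), 6 (A/G), 8 (C/T), 13 (C/A), 18 (C/G), 19 (A/G).
p = 6/20 = 0.300000.
d = −0.75 · ln(1 − (4/3)·0.300000) = −0.75 · ln(0.600000) = −0.75 · (-0.510826) = 0.3831.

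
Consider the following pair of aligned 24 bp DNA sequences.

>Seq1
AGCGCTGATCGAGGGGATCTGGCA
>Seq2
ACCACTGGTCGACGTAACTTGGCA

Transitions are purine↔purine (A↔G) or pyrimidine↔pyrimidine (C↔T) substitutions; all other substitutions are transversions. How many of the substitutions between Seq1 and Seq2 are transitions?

5

Mismatches occur at site 2 (G↔C, transversion), site 4 (G↔A, transition), site 8 (A↔G, transition), site 13 (G↔C, transversion), site 15 (G↔T, transversion), site 16 (G↔A, transition), site 18 (T↔C, transition), site 19 (C↔T, transition).
Of the 8 differences, 5 transitions and 3 transversions, so the answer is 5.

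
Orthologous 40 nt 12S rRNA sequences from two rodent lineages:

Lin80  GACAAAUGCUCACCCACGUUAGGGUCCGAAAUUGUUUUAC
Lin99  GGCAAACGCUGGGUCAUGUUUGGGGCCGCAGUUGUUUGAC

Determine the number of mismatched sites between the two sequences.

Differing sites — 2:A/G; 7:U/C; 11:C/G; 12:A/G; 13:C/G; 14:C/U; 17:C/U; 21:A/U; 25:U/G; 29:A/C; 31:A/G; 38:U/G.
That gives 12 mismatches out of 40 aligned sites, so the Hamming distance is 12.

12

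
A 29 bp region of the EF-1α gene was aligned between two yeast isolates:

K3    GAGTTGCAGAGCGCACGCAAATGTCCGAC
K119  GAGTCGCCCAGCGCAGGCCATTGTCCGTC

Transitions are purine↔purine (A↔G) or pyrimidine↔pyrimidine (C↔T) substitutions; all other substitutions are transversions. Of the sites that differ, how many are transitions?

1

Mismatches occur at site 5 (T→C, transition), site 8 (A→C, transversion), site 9 (G→C, transversion), site 16 (C→G, transversion), site 19 (A→C, transversion), site 21 (A→T, transversion), site 28 (A→T, transversion).
Of the 7 differences, 1 transition and 6 transversions, so the answer is 1.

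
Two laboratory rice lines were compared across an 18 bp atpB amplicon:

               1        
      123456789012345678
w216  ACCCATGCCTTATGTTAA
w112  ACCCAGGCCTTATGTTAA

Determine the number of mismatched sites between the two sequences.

A single mismatch occurs at site 6 (T→G).
That gives 1 mismatch out of 18 aligned sites, so the Hamming distance is 1.

1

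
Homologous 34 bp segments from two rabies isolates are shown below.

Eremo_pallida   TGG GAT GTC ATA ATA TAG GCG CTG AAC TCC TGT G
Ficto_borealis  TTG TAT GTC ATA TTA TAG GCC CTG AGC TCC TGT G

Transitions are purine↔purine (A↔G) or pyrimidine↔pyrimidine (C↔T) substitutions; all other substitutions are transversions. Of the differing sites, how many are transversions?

Differing sites — 2:G/T (Tv); 4:G/T (Tv); 13:A/T (Tv); 21:G/C (Tv); 26:A/G (Ti).
Of the 5 differences, 1 transition and 4 transversions, so the answer is 4.

4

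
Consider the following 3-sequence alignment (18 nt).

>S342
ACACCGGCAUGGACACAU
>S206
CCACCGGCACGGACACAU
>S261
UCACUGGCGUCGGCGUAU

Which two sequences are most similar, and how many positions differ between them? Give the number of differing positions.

2

Pairwise Hamming distances:
  S342 vs S206: 2
  S342 vs S261: 7
  S206 vs S261: 8
The smallest is 2, between S342 and S206.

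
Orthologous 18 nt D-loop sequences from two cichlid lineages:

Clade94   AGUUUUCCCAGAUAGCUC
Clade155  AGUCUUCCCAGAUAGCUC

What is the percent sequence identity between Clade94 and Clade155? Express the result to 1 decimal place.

Differing sites — 4:U/C.
17 of the 18 sites match, so the percent identity is 17/18 × 100 = 94.4%.

94.4%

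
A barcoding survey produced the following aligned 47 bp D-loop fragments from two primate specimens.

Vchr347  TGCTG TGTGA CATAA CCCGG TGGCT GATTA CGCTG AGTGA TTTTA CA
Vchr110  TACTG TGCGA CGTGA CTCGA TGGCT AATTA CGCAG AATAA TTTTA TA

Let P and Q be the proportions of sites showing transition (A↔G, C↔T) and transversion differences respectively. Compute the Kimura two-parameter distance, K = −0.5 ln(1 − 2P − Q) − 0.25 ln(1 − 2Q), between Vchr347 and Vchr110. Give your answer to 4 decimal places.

Mismatches occur at site 2 (G↔A, transition), site 8 (T↔C, transition), site 12 (A↔G, transition), site 14 (A↔G, transition), site 17 (C↔T, transition), site 20 (G↔A, transition), site 26 (G↔A, transition), site 34 (T↔A, transversion), site 37 (G↔A, transition), site 39 (G↔A, transition), site 46 (C↔T, transition).
Of the 11 differences, 10 transitions and 1 transversion over 47 sites: P = 10/47 = 0.212766, Q = 1/47 = 0.021277.
d = −0.5·ln(0.553191) − 0.25·ln(0.957446) = −0.5·(-0.592052) − 0.25·(-0.043486) = 0.3069.

0.3069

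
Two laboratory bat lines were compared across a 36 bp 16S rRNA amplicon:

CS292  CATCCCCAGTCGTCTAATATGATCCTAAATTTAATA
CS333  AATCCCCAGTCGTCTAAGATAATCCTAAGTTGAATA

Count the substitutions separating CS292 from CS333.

5

Mismatches occur at site 1 (C→A), site 18 (T→G), site 21 (G→A), site 29 (A→G), site 32 (T→G).
That gives 5 mismatches out of 36 aligned sites, so the Hamming distance is 5.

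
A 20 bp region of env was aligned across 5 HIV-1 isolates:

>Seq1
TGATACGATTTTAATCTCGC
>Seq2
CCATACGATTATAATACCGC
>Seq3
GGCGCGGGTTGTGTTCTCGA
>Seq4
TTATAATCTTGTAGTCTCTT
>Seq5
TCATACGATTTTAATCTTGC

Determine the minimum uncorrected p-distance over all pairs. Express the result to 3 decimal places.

0.100

Pairwise Hamming distances:
  Seq1 vs Seq2: 5
  Seq1 vs Seq3: 10
  Seq1 vs Seq4: 8
  Seq1 vs Seq5: 2
  Seq2 vs Seq3: 13
  Seq2 vs Seq4: 11
  Seq2 vs Seq5: 5
  Seq3 vs Seq4: 12
  Seq3 vs Seq5: 12
  Seq4 vs Seq5: 9
The smallest is 2 mismatches, between Seq1 and Seq5; p = 2/20 = 0.100.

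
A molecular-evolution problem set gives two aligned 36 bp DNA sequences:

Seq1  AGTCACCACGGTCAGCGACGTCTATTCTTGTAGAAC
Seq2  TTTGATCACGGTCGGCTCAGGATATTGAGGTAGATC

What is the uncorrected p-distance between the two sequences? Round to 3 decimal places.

The sequences differ at positions 1 (A/T), 2 (G/T), 4 (C/G), 6 (C/T), 14 (A/G), 17 (G/T), 18 (A/C), 19 (C/A), 21 (T/G), 22 (C/A), 27 (C/G), 28 (T/A), 29 (T/G), 35 (A/T).
There are 14 differences over 36 sites, so p = 14/36 = 0.389.

0.389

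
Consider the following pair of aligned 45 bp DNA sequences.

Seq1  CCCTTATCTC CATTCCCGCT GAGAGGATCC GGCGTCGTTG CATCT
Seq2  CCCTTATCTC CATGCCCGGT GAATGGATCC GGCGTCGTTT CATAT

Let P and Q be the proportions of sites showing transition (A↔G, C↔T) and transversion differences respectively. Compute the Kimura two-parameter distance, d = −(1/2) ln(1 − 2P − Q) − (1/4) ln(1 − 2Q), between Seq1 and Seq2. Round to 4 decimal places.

Mismatches occur at site 14 (T↔G, transversion), site 19 (C↔G, transversion), site 23 (G↔A, transition), site 24 (A↔T, transversion), site 40 (G↔T, transversion), site 44 (C↔A, transversion).
Of the 6 differences, 1 transition and 5 transversions over 45 sites: P = 1/45 = 0.022222, Q = 5/45 = 0.111111.
d = −0.5·ln(0.844445) − 0.25·ln(0.777778) = −0.5·(-0.169076) − 0.25·(-0.251314) = 0.1474.

0.1474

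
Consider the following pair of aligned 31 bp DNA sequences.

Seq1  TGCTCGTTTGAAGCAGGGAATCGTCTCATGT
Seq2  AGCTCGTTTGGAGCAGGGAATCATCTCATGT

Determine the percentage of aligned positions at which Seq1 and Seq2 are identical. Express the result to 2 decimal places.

Mismatches occur at site 1 (T→A), site 11 (A→G), site 23 (G→A).
28 of the 31 sites match, so the percent identity is 28/31 × 100 = 90.32%.

90.32%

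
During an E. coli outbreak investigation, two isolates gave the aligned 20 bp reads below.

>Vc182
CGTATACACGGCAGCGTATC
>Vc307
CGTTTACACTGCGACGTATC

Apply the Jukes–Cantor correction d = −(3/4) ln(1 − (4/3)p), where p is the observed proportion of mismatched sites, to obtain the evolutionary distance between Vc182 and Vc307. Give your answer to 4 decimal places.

0.2326

Mismatches occur at site 4 (A→T), site 10 (G→T), site 13 (A→G), site 14 (G→A).
p = 4/20 = 0.200000.
d = −0.75 · ln(1 − (4/3)·0.200000) = −0.75 · ln(0.733333) = −0.75 · (-0.310155) = 0.2326.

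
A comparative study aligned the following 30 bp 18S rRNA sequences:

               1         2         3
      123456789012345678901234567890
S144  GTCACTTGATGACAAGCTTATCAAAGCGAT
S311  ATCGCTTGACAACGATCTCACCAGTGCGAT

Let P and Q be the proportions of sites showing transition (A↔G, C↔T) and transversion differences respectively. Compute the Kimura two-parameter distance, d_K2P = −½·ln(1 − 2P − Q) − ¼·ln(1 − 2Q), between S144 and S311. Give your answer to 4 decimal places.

0.4939

The sequences differ at positions 1 (G/A, transition), 4 (A/G, transition), 10 (T/C, transition), 11 (G/A, transition), 14 (A/G, transition), 16 (G/T, transversion), 19 (T/C, transition), 21 (T/C, transition), 24 (A/G, transition), 25 (A/T, transversion).
Of the 10 differences, 8 transitions and 2 transversions over 30 sites: P = 8/30 = 0.266667, Q = 2/30 = 0.066667.
d = −0.5·ln(0.399999) − 0.25·ln(0.866666) = −0.5·(-0.916293) − 0.25·(-0.143102) = 0.4939.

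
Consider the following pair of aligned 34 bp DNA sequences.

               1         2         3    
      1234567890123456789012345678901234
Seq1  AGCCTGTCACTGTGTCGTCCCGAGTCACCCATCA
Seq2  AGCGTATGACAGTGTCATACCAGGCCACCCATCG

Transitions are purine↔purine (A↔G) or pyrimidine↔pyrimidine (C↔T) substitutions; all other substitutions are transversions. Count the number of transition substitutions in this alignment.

Differing sites — 4:C/G (Tv); 6:G/A (Ti); 8:C/G (Tv); 11:T/A (Tv); 17:G/A (Ti); 19:C/A (Tv); 22:G/A (Ti); 23:A/G (Ti); 25:T/C (Ti); 34:A/G (Ti).
Of the 10 differences, 6 transitions and 4 transversions, so the answer is 6.

6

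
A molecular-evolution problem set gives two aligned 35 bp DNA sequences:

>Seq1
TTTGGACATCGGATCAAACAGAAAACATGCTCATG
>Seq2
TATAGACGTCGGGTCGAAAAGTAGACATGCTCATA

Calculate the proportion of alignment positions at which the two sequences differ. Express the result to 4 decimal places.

Differing sites — 2:T/A; 4:G/A; 8:A/G; 13:A/G; 16:A/G; 19:C/A; 22:A/T; 24:A/G; 35:G/A.
There are 9 differences over 35 sites, so p = 9/35 = 0.2571.

0.2571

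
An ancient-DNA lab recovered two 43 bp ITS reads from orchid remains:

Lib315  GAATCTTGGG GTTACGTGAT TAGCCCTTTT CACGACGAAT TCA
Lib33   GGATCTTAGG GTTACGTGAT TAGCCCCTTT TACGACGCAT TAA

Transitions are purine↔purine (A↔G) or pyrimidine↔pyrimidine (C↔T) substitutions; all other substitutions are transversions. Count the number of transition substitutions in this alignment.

4

Differing sites — 2:A/G (Ti); 8:G/A (Ti); 27:T/C (Ti); 31:C/T (Ti); 38:A/C (Tv); 42:C/A (Tv).
Of the 6 differences, 4 transitions and 2 transversions, so the answer is 4.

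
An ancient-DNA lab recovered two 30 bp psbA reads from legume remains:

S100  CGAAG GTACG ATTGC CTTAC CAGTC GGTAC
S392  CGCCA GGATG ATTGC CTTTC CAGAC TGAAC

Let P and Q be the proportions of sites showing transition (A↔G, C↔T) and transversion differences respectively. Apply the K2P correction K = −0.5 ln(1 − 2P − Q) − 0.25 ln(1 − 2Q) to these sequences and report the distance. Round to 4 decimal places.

Differing sites — 3:A/C (Tv); 4:A/C (Tv); 5:G/A (Ti); 7:T/G (Tv); 9:C/T (Ti); 19:A/T (Tv); 24:T/A (Tv); 26:G/T (Tv); 28:T/A (Tv).
Of the 9 differences, 2 transitions and 7 transversions over 30 sites: P = 2/30 = 0.066667, Q = 7/30 = 0.233333.
d = −0.5·ln(0.633333) − 0.25·ln(0.533334) = −0.5·(-0.456759) − 0.25·(-0.628607) = 0.3855.

0.3855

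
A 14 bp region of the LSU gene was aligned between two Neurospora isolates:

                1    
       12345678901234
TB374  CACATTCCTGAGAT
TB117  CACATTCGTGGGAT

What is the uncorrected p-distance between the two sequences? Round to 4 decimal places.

The sequences differ at positions 8 (C/G), 11 (A/G).
There are 2 differences over 14 sites, so p = 2/14 = 0.1429.

0.1429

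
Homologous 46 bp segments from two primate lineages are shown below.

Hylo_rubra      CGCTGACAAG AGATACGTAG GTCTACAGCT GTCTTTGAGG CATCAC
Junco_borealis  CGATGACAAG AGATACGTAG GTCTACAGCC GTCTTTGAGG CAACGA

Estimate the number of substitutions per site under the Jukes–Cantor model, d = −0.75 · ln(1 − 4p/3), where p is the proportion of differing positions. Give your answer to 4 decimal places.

Differing sites — 3:C/A; 30:T/C; 43:T/A; 45:A/G; 46:C/A.
p = 5/46 = 0.108696.
d = −0.75 · ln(1 − (4/3)·0.108696) = −0.75 · ln(0.855072) = −0.75 · (-0.156570) = 0.1174.

0.1174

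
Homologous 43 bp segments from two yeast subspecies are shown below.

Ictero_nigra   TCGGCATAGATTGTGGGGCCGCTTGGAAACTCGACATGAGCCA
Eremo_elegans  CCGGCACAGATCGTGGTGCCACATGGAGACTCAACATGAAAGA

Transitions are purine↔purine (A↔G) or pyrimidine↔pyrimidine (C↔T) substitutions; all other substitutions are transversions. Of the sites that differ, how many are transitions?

7

The sequences differ at positions 1 (T/C, transition), 7 (T/C, transition), 12 (T/C, transition), 17 (G/T, transversion), 21 (G/A, transition), 23 (T/A, transversion), 28 (A/G, transition), 33 (G/A, transition), 40 (G/A, transition), 41 (C/A, transversion), 42 (C/G, transversion).
Of the 11 differences, 7 transitions and 4 transversions, so the answer is 7.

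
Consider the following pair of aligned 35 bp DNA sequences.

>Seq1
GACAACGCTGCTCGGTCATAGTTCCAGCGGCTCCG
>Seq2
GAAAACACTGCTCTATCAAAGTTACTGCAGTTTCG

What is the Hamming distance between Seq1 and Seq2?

10

Mismatches occur at site 3 (C/A), site 7 (G/A), site 14 (G/T), site 15 (G/A), site 19 (T/A), site 24 (C/A), site 26 (A/T), site 29 (G/A), site 31 (C/T), site 33 (C/T).
That gives 10 mismatches out of 35 aligned sites, so the Hamming distance is 10.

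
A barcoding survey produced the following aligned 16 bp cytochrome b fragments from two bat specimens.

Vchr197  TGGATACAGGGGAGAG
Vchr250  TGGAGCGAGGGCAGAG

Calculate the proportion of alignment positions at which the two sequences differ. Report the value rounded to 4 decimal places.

Mismatches occur at site 5 (T/G), site 6 (A/C), site 7 (C/G), site 12 (G/C).
There are 4 differences over 16 sites, so p = 4/16 = 0.2500.

0.2500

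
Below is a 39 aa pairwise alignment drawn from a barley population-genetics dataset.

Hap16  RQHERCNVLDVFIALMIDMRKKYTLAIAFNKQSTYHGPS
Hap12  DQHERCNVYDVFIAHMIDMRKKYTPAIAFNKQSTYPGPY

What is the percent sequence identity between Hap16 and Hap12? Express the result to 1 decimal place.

Mismatches occur at site 1 (R→D), site 9 (L→Y), site 15 (L→H), site 25 (L→P), site 36 (H→P), site 39 (S→Y).
33 of the 39 sites match, so the percent identity is 33/39 × 100 = 84.6%.

84.6%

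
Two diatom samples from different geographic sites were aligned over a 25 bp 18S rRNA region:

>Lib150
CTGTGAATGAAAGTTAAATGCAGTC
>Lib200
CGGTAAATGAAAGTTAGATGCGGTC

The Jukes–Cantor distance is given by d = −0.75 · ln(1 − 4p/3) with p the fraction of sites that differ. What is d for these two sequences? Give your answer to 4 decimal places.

Differing sites — 2:T/G; 5:G/A; 17:A/G; 22:A/G.
p = 4/25 = 0.160000.
d = −0.75 · ln(1 − (4/3)·0.160000) = −0.75 · ln(0.786667) = −0.75 · (-0.239950) = 0.1800.

0.1800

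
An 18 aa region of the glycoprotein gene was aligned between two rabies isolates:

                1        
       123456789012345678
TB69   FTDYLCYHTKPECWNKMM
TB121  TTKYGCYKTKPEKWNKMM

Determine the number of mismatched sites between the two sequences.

5

Differing sites — 1:F/T; 3:D/K; 5:L/G; 8:H/K; 13:C/K.
That gives 5 mismatches out of 18 aligned sites, so the Hamming distance is 5.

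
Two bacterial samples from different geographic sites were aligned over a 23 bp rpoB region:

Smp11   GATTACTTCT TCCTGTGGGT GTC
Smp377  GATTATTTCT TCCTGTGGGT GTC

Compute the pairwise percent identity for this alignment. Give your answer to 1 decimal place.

95.7%

A single mismatch occurs at site 6 (C/T).
22 of the 23 sites match, so the percent identity is 22/23 × 100 = 95.7%.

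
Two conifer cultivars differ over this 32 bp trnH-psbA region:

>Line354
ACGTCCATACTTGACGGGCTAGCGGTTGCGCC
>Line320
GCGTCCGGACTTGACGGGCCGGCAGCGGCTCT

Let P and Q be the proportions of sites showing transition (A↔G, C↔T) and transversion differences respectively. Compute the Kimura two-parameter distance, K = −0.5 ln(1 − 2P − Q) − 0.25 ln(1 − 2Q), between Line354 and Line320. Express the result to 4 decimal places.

Mismatches occur at site 1 (A↔G, transition), site 7 (A↔G, transition), site 8 (T↔G, transversion), site 20 (T↔C, transition), site 21 (A↔G, transition), site 24 (G↔A, transition), site 26 (T↔C, transition), site 27 (T↔G, transversion), site 30 (G↔T, transversion), site 32 (C↔T, transition).
Of the 10 differences, 7 transitions and 3 transversions over 32 sites: P = 7/32 = 0.218750, Q = 3/32 = 0.093750.
d = −0.5·ln(0.468750) − 0.25·ln(0.812500) = −0.5·(-0.757686) − 0.25·(-0.207639) = 0.4308.

0.4308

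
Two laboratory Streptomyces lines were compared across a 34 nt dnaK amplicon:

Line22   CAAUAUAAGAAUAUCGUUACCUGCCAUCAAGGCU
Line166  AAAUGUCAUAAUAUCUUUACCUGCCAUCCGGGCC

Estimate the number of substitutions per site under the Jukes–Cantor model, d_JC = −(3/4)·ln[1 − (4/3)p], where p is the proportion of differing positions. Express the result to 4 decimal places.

0.2824

The sequences differ at positions 1 (C/A), 5 (A/G), 7 (A/C), 9 (G/U), 16 (G/U), 29 (A/C), 30 (A/G), 34 (U/C).
p = 8/34 = 0.235294.
d = −0.75 · ln(1 − (4/3)·0.235294) = −0.75 · ln(0.686275) = −0.75 · (-0.376477) = 0.2824.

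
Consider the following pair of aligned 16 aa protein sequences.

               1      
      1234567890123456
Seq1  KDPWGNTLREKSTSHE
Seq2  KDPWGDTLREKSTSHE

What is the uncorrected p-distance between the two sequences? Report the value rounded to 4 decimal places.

The sequences differ at position 6 (N/D).
There are 1 differences over 16 sites, so p = 1/16 = 0.0625.

0.0625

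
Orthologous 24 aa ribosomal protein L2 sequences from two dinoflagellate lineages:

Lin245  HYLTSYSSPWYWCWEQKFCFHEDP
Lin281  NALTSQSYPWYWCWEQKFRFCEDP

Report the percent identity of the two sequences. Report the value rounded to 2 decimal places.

Mismatches occur at site 1 (H/N), site 2 (Y/A), site 6 (Y/Q), site 8 (S/Y), site 19 (C/R), site 21 (H/C).
18 of the 24 sites match, so the percent identity is 18/24 × 100 = 75.00%.

75.00%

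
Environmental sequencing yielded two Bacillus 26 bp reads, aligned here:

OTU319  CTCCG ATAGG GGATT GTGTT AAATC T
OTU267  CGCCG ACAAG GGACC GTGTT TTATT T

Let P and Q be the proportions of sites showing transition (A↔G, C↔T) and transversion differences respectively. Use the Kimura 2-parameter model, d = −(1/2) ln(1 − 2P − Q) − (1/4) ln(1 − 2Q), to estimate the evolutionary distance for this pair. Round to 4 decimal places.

0.4122

Differing sites — 2:T/G (Tv); 7:T/C (Ti); 9:G/A (Ti); 14:T/C (Ti); 15:T/C (Ti); 21:A/T (Tv); 22:A/T (Tv); 25:C/T (Ti).
Of the 8 differences, 5 transitions and 3 transversions over 26 sites: P = 5/26 = 0.192308, Q = 3/26 = 0.115385.
d = −0.5·ln(0.499999) − 0.25·ln(0.769230) = −0.5·(-0.693149) − 0.25·(-0.262365) = 0.4122.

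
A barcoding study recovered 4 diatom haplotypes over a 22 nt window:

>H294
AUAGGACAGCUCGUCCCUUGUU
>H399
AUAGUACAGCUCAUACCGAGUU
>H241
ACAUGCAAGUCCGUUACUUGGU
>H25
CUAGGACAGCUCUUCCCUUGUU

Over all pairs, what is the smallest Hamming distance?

2

Pairwise Hamming distances:
  H294 vs H399: 5
  H294 vs H241: 9
  H294 vs H25: 2
  H399 vs H241: 13
  H399 vs H25: 6
  H241 vs H25: 11
The smallest is 2, between H294 and H25.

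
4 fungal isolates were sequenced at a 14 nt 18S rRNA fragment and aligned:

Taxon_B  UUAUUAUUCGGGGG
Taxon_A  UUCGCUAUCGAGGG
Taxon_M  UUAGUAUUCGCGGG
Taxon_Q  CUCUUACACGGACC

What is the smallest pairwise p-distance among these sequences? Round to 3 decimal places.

0.143

Pairwise Hamming distances:
  Taxon_B vs Taxon_A: 6
  Taxon_B vs Taxon_M: 2
  Taxon_B vs Taxon_Q: 7
  Taxon_A vs Taxon_M: 5
  Taxon_A vs Taxon_Q: 10
  Taxon_M vs Taxon_Q: 9
The smallest is 2 mismatches, between Taxon_B and Taxon_M; p = 2/14 = 0.143.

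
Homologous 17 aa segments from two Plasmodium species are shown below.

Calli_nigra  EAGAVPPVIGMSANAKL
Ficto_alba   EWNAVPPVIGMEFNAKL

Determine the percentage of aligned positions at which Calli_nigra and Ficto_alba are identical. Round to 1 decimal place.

Mismatches occur at site 2 (A/W), site 3 (G/N), site 12 (S/E), site 13 (A/F).
13 of the 17 sites match, so the percent identity is 13/17 × 100 = 76.5%.

76.5%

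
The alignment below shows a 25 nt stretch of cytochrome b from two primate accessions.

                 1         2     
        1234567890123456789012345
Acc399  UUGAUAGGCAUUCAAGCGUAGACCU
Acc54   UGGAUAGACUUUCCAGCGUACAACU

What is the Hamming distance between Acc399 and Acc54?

Differing sites — 2:U/G; 8:G/A; 10:A/U; 14:A/C; 21:G/C; 23:C/A.
That gives 6 mismatches out of 25 aligned sites, so the Hamming distance is 6.

6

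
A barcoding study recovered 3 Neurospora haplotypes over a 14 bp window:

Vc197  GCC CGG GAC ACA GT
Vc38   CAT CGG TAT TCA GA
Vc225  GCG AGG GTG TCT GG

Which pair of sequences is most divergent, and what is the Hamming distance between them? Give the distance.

Pairwise Hamming distances:
  Vc197 vs Vc38: 7
  Vc197 vs Vc225: 7
  Vc38 vs Vc225: 9
The largest is 9, between Vc38 and Vc225.

9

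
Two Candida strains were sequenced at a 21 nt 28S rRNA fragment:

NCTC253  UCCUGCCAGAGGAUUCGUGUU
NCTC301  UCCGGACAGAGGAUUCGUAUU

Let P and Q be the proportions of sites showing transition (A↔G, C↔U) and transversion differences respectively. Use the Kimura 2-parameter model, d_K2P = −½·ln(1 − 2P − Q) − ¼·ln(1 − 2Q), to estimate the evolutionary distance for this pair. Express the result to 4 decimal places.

0.1585

Differing sites — 4:U/G (Tv); 6:C/A (Tv); 19:G/A (Ti).
Of the 3 differences, 1 transition and 2 transversions over 21 sites: P = 1/21 = 0.047619, Q = 2/21 = 0.095238.
d = −0.5·ln(0.809524) − 0.25·ln(0.809524) = −0.5·(-0.211309) − 0.25·(-0.211309) = 0.1585.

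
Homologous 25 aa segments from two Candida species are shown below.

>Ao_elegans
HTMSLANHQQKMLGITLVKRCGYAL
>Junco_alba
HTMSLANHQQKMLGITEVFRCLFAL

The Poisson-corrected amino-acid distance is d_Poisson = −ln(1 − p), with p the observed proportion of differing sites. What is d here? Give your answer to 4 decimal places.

0.1744

The sequences differ at positions 17 (L/E), 19 (K/F), 22 (G/L), 23 (Y/F).
p = 4/25 = 0.160000.
d = −ln(1 − 0.160000) = −ln(0.840000) = 0.1744.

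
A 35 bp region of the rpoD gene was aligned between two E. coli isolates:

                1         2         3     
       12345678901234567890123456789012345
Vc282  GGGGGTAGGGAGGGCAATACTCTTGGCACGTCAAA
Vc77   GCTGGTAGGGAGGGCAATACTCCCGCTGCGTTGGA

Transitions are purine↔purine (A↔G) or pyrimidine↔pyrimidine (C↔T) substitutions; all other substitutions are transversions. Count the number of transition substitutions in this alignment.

Differing sites — 2:G/C (Tv); 3:G/T (Tv); 23:T/C (Ti); 24:T/C (Ti); 26:G/C (Tv); 27:C/T (Ti); 28:A/G (Ti); 32:C/T (Ti); 33:A/G (Ti); 34:A/G (Ti).
Of the 10 differences, 7 transitions and 3 transversions, so the answer is 7.

7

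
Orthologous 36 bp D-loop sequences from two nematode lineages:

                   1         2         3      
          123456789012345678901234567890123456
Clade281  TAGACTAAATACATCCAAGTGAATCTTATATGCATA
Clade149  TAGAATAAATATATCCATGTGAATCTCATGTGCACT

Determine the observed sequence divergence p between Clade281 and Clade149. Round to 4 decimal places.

The sequences differ at positions 5 (C/A), 12 (C/T), 18 (A/T), 27 (T/C), 30 (A/G), 35 (T/C), 36 (A/T).
There are 7 differences over 36 sites, so p = 7/36 = 0.1944.

0.1944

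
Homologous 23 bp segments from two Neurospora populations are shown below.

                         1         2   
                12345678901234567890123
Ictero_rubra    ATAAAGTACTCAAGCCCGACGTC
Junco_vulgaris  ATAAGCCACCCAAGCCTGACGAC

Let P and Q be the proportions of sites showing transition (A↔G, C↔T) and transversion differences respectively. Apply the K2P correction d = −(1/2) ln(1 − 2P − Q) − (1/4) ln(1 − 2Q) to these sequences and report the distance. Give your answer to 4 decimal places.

The sequences differ at positions 5 (A/G, transition), 6 (G/C, transversion), 7 (T/C, transition), 10 (T/C, transition), 17 (C/T, transition), 22 (T/A, transversion).
Of the 6 differences, 4 transitions and 2 transversions over 23 sites: P = 4/23 = 0.173913, Q = 2/23 = 0.086957.
d = −0.5·ln(0.565217) − 0.25·ln(0.826086) = −0.5·(-0.570546) − 0.25·(-0.191056) = 0.3330.

0.3330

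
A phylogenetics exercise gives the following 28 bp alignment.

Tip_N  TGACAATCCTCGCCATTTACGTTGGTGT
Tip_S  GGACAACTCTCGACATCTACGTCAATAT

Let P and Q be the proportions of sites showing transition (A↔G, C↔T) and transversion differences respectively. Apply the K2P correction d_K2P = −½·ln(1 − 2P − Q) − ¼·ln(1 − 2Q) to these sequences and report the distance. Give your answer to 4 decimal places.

Differing sites — 1:T/G (Tv); 7:T/C (Ti); 8:C/T (Ti); 13:C/A (Tv); 17:T/C (Ti); 23:T/C (Ti); 24:G/A (Ti); 25:G/A (Ti); 27:G/A (Ti).
Of the 9 differences, 7 transitions and 2 transversions over 28 sites: P = 7/28 = 0.250000, Q = 2/28 = 0.071429.
d = −0.5·ln(0.428571) − 0.25·ln(0.857142) = −0.5·(-0.847299) − 0.25·(-0.154152) = 0.4622.

0.4622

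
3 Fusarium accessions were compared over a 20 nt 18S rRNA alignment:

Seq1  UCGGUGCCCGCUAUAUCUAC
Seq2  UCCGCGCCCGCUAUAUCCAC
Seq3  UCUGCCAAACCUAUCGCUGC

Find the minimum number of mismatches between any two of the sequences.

Pairwise Hamming distances:
  Seq1 vs Seq2: 3
  Seq1 vs Seq3: 10
  Seq2 vs Seq3: 10
The smallest is 3, between Seq1 and Seq2.

3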